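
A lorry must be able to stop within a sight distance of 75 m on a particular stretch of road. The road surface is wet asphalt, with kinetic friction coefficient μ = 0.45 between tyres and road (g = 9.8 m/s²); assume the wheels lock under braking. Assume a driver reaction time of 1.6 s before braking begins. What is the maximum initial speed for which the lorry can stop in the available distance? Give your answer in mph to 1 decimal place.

a = μg = 0.45 × 9.8 = 4.410 m/s².
Stopping distance: v·t_r + v²/(2a) = 75 with t_r = 1.6 s and a = 4.410 m/s².
So v² + 14.112 v − 661.50 = 0.
Positive root: v = −a·t_r + √((a·t_r)² + 2a·d) = −7.056 + √(49.787 + 661.50) = 19.6140 m/s.
19.6140 m/s ÷ 0.44704 = 43.875 mph.

Maximum speed ≈ 43.9 mph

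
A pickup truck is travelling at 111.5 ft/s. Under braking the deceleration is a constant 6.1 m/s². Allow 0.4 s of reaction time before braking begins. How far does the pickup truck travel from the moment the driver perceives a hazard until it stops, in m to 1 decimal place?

Total stopping distance ≈ 108.3 m

111.5 ft/s × 0.3048 = 33.9852 m/s.
Reaction distance = v·t_r = 33.9852 × 0.4 = 13.594 m.
Braking distance = v²/(2a) = 33.9852² / (2 × 6.100) = 1154.994 / 12.200 = 94.672 m.
Total = 13.594 + 94.672 = 108.266 m.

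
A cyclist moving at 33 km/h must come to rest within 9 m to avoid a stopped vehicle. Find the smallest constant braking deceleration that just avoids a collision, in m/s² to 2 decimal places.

Required deceleration ≈ 4.67 m/s²

33 km/h ÷ 3.6 = 9.1667 m/s.
v² = 2a·d ⇒ a = v²/(2d) = 9.1667² / (2 × 9.000) = 84.028 / 18.000 = 4.6682 m/s².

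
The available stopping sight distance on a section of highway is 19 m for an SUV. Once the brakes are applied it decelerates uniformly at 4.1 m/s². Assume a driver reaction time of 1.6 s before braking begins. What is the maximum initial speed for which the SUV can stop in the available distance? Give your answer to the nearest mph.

Stopping distance: v·t_r + v²/(2a) = 19 with t_r = 1.6 s and a = 4.100 m/s².
So v² + 13.120 v − 155.80 = 0.
Positive root: v = −a·t_r + √((a·t_r)² + 2a·d) = −6.560 + √(43.034 + 155.80) = 7.5409 m/s.
7.5409 m/s ÷ 0.44704 = 16.869 mph.

Maximum speed ≈ 17 mph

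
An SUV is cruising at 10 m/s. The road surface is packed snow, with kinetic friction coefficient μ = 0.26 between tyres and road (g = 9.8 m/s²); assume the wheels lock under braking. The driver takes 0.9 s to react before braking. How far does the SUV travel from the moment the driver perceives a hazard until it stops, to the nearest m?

Total stopping distance ≈ 29 m

a = μg = 0.26 × 9.8 = 2.548 m/s².
Reaction distance = v·t_r = 10.0000 × 0.9 = 9.000 m.
Braking distance = v²/(2a) = 10.0000² / (2 × 2.548) = 100.000 / 5.096 = 19.623 m.
Total = 9.000 + 19.623 = 28.623 m.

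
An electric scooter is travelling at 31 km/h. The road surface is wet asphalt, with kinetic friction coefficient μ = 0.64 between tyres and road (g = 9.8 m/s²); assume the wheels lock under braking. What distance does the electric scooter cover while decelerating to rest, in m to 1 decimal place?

Braking distance ≈ 5.9 m

31 km/h ÷ 3.6 = 8.6111 m/s.
a = μg = 0.64 × 9.8 = 6.272 m/s².
Braking distance = v²/(2a) = 8.6111² / (2 × 6.272) = 74.151 / 12.544 = 5.911 m.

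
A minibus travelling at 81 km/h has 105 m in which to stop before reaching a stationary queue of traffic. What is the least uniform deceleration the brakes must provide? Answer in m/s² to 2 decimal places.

Required deceleration ≈ 2.41 m/s²

81 km/h ÷ 3.6 = 22.5000 m/s.
v² = 2a·d ⇒ a = v²/(2d) = 22.5000² / (2 × 105.000) = 506.250 / 210.000 = 2.4107 m/s².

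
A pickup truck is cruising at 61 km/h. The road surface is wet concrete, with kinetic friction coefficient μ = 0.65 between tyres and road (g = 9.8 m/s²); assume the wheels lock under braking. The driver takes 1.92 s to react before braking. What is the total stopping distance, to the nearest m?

Total stopping distance ≈ 55 m

61 km/h ÷ 3.6 = 16.9444 m/s.
a = μg = 0.65 × 9.8 = 6.370 m/s².
Reaction distance = v·t_r = 16.9444 × 1.92 = 32.533 m.
Braking distance = v²/(2a) = 16.9444² / (2 × 6.370) = 287.113 / 12.740 = 22.536 m.
Total = 32.533 + 22.536 = 55.069 m.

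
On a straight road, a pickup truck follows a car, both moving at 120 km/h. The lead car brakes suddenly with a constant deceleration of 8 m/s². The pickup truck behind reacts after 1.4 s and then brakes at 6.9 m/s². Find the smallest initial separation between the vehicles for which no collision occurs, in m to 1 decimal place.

120 km/h ÷ 3.6 = 33.3333 m/s.
Leader travels v²/(2a_L) = 1111.109 / 16.000 = 69.444 m before stopping.
Follower covers v·t_r = 33.3333 × 1.4 = 46.667 m while reacting, then v²/(2a_F) = 1111.109 / 13.800 = 80.515 m while braking, for a total of 46.667 + 80.515 = 127.182 m.
Since a_F ≤ a_L and the follower starts braking later, the follower is never slower than the leader, so the closest approach is when both have stopped.
Minimum gap = 127.182 − 69.444 = 57.738 m.

Minimum gap ≈ 57.7 m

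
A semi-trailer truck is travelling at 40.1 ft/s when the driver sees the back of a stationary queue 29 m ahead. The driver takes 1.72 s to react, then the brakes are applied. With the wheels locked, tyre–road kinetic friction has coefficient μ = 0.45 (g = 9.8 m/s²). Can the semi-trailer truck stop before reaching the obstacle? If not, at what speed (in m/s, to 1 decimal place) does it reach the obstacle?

40.1 ft/s × 0.3048 = 12.2225 m/s.
a = μg = 0.45 × 9.8 = 4.410 m/s².
Reaction distance = 12.2225 × 1.72 = 21.023 m.
Braking distance needed to stop: v²/(2a) = 149.390 / 8.820 = 16.938 m, so total needed = 21.023 + 16.938 = 37.961 m > 29 m — it cannot stop.
Distance remaining when braking begins: 29 − 21.023 = 7.977 m.
v² = v₀² − 2a·d = 149.390 − 2 × 4.410 × 7.977 = 79.033 m²/s².
v = √79.033 = 8.890 m/s.

No — it strikes the obstacle at 8.9 m/s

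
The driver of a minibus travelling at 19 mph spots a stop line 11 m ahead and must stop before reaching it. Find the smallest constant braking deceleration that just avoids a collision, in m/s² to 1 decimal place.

Required deceleration ≈ 3.3 m/s²

19 mph × 0.44704 = 8.4938 m/s.
v² = 2a·d ⇒ a = v²/(2d) = 8.4938² / (2 × 11.000) = 72.145 / 22.000 = 3.2793 m/s².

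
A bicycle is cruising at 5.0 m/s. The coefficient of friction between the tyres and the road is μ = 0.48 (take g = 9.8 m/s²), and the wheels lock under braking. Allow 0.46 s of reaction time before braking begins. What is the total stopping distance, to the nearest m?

a = μg = 0.48 × 9.8 = 4.704 m/s².
Reaction distance = v·t_r = 5.0000 × 0.46 = 2.300 m.
Braking distance = v²/(2a) = 5.0000² / (2 × 4.704) = 25.000 / 9.408 = 2.657 m.
Total = 2.300 + 2.657 = 4.957 m.

Total stopping distance ≈ 5 m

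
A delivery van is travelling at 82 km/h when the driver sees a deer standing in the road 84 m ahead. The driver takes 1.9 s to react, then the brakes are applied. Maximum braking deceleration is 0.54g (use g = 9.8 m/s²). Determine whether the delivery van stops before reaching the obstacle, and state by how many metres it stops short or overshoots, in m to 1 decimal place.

No — it overshoots by 8.3 m

82 km/h ÷ 3.6 = 22.7778 m/s.
a = 0.54 × 9.8 = 5.292 m/s².
Reaction distance = 22.7778 × 1.9 = 43.278 m.
Braking distance = v²/(2a) = 518.828 / 10.584 = 49.020 m.
Total stopping distance = 43.278 + 49.020 = 92.298 m, vs 84 m available — it cannot stop in time and overshoots by 92.298 − 84 = 8.298 m.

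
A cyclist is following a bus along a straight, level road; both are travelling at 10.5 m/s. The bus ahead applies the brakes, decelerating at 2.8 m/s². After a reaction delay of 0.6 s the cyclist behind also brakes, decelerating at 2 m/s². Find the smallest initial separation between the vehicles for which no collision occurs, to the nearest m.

Leader travels v²/(2a_L) = 110.250 / 5.600 = 19.688 m before stopping.
Follower covers v·t_r = 10.5000 × 0.6 = 6.300 m while reacting, then v²/(2a_F) = 110.250 / 4.000 = 27.562 m while braking, for a total of 6.300 + 27.562 = 33.862 m.
Since a_F ≤ a_L and the follower starts braking later, the follower is never slower than the leader, so the closest approach is when both have stopped.
Minimum gap = 33.862 − 19.688 = 14.174 m.

Minimum gap ≈ 14 m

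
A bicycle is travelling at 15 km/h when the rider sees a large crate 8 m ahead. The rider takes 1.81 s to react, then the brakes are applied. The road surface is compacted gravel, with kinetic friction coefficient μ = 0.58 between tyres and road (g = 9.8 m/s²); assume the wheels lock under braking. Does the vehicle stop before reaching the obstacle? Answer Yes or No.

15 km/h ÷ 3.6 = 4.1667 m/s.
a = μg = 0.58 × 9.8 = 5.684 m/s².
Reaction distance = 4.1667 × 1.81 = 7.542 m.
Braking distance = v²/(2a) = 17.361 / 11.368 = 1.527 m.
Total stopping distance = 7.542 + 1.527 = 9.069 m, vs 8 m available — it cannot stop in time and overshoots by 9.069 − 8 = 1.069 m.

No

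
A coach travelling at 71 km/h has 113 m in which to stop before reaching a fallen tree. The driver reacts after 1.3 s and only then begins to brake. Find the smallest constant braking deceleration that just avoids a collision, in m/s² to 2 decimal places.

Required deceleration ≈ 2.23 m/s²

71 km/h ÷ 3.6 = 19.7222 m/s.
Distance covered during reaction = 19.7222 × 1.3 = 25.639 m.
Distance available for braking: 113 − 25.639 = 87.361 m.
v² = 2a·d ⇒ a = v²/(2d) = 19.7222² / (2 × 87.361) = 388.965 / 174.722 = 2.2262 m/s².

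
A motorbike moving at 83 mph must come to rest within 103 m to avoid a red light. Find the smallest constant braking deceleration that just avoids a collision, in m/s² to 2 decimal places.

Required deceleration ≈ 6.68 m/s²

83 mph × 0.44704 = 37.1043 m/s.
v² = 2a·d ⇒ a = v²/(2d) = 37.1043² / (2 × 103.000) = 1376.729 / 206.000 = 6.6832 m/s².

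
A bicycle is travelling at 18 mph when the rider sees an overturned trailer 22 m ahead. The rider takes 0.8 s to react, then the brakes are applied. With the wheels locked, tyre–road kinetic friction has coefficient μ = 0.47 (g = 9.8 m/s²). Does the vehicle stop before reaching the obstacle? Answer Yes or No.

18 mph × 0.44704 = 8.0467 m/s.
a = μg = 0.47 × 9.8 = 4.606 m/s².
Reaction distance = 8.0467 × 0.8 = 6.437 m.
Braking distance = v²/(2a) = 64.749 / 9.212 = 7.029 m.
Total stopping distance = 6.437 + 7.029 = 13.466 m, vs 22 m available — it stops with 22 − 13.466 = 8.534 m to spare.

Yes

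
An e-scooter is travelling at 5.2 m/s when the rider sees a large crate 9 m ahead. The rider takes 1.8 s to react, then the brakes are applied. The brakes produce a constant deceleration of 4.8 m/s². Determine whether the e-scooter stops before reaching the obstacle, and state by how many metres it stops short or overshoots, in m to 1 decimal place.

No — it overshoots by 3.2 m

Reaction distance = 5.2000 × 1.8 = 9.360 m.
Braking distance = v²/(2a) = 27.040 / 9.600 = 2.817 m.
Total stopping distance = 9.360 + 2.817 = 12.177 m, vs 9 m available — it cannot stop in time and overshoots by 12.177 − 9 = 3.177 m.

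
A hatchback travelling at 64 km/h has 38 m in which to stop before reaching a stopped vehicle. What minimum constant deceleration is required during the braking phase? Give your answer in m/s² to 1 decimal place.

Required deceleration ≈ 4.2 m/s²

64 km/h ÷ 3.6 = 17.7778 m/s.
v² = 2a·d ⇒ a = v²/(2d) = 17.7778² / (2 × 38.000) = 316.050 / 76.000 = 4.1586 m/s².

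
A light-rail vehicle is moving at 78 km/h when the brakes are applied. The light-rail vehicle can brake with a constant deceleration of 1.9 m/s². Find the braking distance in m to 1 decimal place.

Braking distance ≈ 123.5 m

78 km/h ÷ 3.6 = 21.6667 m/s.
Braking distance = v²/(2a) = 21.6667² / (2 × 1.900) = 469.446 / 3.800 = 123.538 m.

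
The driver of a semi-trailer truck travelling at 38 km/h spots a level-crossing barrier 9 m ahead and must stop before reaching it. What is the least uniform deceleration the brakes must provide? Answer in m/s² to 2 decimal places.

Required deceleration ≈ 6.19 m/s²

38 km/h ÷ 3.6 = 10.5556 m/s.
v² = 2a·d ⇒ a = v²/(2d) = 10.5556² / (2 × 9.000) = 111.421 / 18.000 = 6.1901 m/s².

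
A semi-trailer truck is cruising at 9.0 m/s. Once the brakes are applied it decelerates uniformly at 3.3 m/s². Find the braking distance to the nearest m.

Braking distance = v²/(2a) = 9.0000² / (2 × 3.300) = 81.000 / 6.600 = 12.273 m.

Braking distance ≈ 12 m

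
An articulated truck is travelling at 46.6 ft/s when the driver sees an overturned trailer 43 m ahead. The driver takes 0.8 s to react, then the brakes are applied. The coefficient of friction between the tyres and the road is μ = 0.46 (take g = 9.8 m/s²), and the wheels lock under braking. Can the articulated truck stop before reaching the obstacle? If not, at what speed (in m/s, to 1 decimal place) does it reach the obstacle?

Yes — it stops about 9.3 m short of the obstacle, so it never reaches it

46.6 ft/s × 0.3048 = 14.2037 m/s.
a = μg = 0.46 × 9.8 = 4.508 m/s².
Reaction distance = 14.2037 × 0.8 = 11.363 m.
Braking distance = v²/(2a) = 201.745 / 9.016 = 22.376 m.
Total stopping distance = 11.363 + 22.376 = 33.739 m, vs 43 m available — it stops with 43 − 33.739 = 9.261 m to spare.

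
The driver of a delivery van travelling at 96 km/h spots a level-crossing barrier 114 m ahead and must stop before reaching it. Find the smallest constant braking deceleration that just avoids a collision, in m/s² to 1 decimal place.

96 km/h ÷ 3.6 = 26.6667 m/s.
v² = 2a·d ⇒ a = v²/(2d) = 26.6667² / (2 × 114.000) = 711.113 / 228.000 = 3.1189 m/s².

Required deceleration ≈ 3.1 m/s²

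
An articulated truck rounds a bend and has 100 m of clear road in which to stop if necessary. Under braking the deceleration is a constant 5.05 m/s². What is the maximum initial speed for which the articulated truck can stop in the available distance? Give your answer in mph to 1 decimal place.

v²/(2a) = d ⇒ v = √(2 × 5.050 × 100) = √1010.00 = 31.7805 m/s.
31.7805 m/s ÷ 0.44704 = 71.091 mph.

Maximum speed ≈ 71.1 mph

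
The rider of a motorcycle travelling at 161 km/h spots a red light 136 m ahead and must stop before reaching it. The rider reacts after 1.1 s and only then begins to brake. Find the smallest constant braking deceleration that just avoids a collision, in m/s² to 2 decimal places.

Required deceleration ≈ 11.52 m/s²

161 km/h ÷ 3.6 = 44.7222 m/s.
Distance covered during reaction = 44.7222 × 1.1 = 49.194 m.
Distance available for braking: 136 − 49.194 = 86.806 m.
v² = 2a·d ⇒ a = v²/(2d) = 44.7222² / (2 × 86.806) = 2000.075 / 173.612 = 11.5204 m/s².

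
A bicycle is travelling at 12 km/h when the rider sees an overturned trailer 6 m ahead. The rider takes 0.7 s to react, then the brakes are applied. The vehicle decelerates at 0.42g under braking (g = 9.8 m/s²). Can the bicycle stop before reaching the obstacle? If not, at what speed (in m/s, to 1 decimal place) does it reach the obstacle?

12 km/h ÷ 3.6 = 3.3333 m/s.
a = 0.42 × 9.8 = 4.116 m/s².
Reaction distance = 3.3333 × 0.7 = 2.333 m.
Braking distance = v²/(2a) = 11.111 / 8.232 = 1.350 m.
Total stopping distance = 2.333 + 1.350 = 3.683 m, vs 6 m available — it stops with 6 − 3.683 = 2.317 m to spare.

Yes — it stops about 2.3 m short of the obstacle, so it never reaches it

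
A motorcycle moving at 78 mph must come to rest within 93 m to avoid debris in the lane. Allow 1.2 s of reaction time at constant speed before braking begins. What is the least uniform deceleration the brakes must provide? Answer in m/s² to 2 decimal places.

78 mph × 0.44704 = 34.8691 m/s.
Distance covered during reaction = 34.8691 × 1.2 = 41.843 m.
Distance available for braking: 93 − 41.843 = 51.157 m.
v² = 2a·d ⇒ a = v²/(2d) = 34.8691² / (2 × 51.157) = 1215.854 / 102.314 = 11.8836 m/s².

Required deceleration ≈ 11.88 m/s²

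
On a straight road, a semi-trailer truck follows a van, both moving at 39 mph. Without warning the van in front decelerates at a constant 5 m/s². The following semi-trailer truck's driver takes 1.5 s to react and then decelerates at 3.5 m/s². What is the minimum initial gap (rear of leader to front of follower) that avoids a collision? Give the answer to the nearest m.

Minimum gap ≈ 39 m

39 mph × 0.44704 = 17.4346 m/s.
Leader travels v²/(2a_L) = 303.965 / 10.000 = 30.396 m before stopping.
Follower covers v·t_r = 17.4346 × 1.5 = 26.152 m while reacting, then v²/(2a_F) = 303.965 / 7.000 = 43.424 m while braking, for a total of 26.152 + 43.424 = 69.576 m.
Since a_F ≤ a_L and the follower starts braking later, the follower is never slower than the leader, so the closest approach is when both have stopped.
Minimum gap = 69.576 − 30.396 = 39.180 m.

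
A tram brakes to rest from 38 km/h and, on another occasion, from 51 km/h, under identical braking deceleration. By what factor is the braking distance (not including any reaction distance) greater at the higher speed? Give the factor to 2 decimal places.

Factor ≈ 1.80

Braking distance d = v²/(2a), so with a fixed, d ∝ v².
Factor = (51/38)² = 1.3421² = 1.8012.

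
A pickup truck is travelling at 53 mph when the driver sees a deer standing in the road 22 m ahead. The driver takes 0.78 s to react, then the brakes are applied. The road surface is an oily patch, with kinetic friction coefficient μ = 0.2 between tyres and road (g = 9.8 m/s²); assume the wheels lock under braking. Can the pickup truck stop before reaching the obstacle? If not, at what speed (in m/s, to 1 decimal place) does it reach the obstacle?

No — it strikes the obstacle at 23.4 m/s

53 mph × 0.44704 = 23.6931 m/s.
a = μg = 0.2 × 9.8 = 1.960 m/s².
Reaction distance = 23.6931 × 0.78 = 18.481 m.
Braking distance needed to stop: v²/(2a) = 561.363 / 3.920 = 143.205 m, so total needed = 18.481 + 143.205 = 161.686 m > 22 m — it cannot stop.
Distance remaining when braking begins: 22 − 18.481 = 3.519 m.
v² = v₀² − 2a·d = 561.363 − 2 × 1.960 × 3.519 = 547.569 m²/s².
v = √547.569 = 23.400 m/s.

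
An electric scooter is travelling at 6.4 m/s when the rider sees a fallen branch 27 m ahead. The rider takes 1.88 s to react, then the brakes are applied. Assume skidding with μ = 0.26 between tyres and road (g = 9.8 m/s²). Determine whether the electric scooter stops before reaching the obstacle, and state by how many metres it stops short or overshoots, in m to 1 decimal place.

Yes — it stops 6.9 m short of the obstacle

a = μg = 0.26 × 9.8 = 2.548 m/s².
Reaction distance = 6.4000 × 1.88 = 12.032 m.
Braking distance = v²/(2a) = 40.960 / 5.096 = 8.038 m.
Total stopping distance = 12.032 + 8.038 = 20.070 m, vs 27 m available — it stops with 27 − 20.070 = 6.930 m to spare.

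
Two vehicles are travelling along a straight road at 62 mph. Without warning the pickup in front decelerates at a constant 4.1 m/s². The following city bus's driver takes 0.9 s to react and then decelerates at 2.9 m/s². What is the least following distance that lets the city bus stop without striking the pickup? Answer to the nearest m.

62 mph × 0.44704 = 27.7165 m/s.
Leader travels v²/(2a_L) = 768.204 / 8.200 = 93.683 m before stopping.
Follower covers v·t_r = 27.7165 × 0.9 = 24.945 m while reacting, then v²/(2a_F) = 768.204 / 5.800 = 132.449 m while braking, for a total of 24.945 + 132.449 = 157.394 m.
Since a_F ≤ a_L and the follower starts braking later, the follower is never slower than the leader, so the closest approach is when both have stopped.
Minimum gap = 157.394 − 93.683 = 63.711 m.

Minimum gap ≈ 64 m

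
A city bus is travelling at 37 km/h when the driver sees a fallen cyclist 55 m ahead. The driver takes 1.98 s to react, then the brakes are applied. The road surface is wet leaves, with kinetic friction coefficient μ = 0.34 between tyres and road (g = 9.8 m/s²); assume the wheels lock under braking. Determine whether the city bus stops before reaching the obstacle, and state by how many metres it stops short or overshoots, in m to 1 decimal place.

37 km/h ÷ 3.6 = 10.2778 m/s.
a = μg = 0.34 × 9.8 = 3.332 m/s².
Reaction distance = 10.2778 × 1.98 = 20.350 m.
Braking distance = v²/(2a) = 105.633 / 6.664 = 15.851 m.
Total stopping distance = 20.350 + 15.851 = 36.201 m, vs 55 m available — it stops with 55 − 36.201 = 18.799 m to spare.

Yes — it stops 18.8 m short of the obstacle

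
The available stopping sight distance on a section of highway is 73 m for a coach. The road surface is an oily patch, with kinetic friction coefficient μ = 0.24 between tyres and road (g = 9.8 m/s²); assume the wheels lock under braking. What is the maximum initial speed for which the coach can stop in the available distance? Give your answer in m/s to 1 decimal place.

a = μg = 0.24 × 9.8 = 2.352 m/s².
v²/(2a) = d ⇒ v = √(2 × 2.352 × 73) = √343.39 = 18.5308 m/s.

Maximum speed ≈ 18.5 m/s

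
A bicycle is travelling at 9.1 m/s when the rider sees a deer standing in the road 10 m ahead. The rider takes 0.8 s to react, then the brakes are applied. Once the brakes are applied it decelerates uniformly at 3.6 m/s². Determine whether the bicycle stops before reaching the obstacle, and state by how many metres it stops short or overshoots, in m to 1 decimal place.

Reaction distance = 9.1000 × 0.8 = 7.280 m.
Braking distance = v²/(2a) = 82.810 / 7.200 = 11.501 m.
Total stopping distance = 7.280 + 11.501 = 18.781 m, vs 10 m available — it cannot stop in time and overshoots by 18.781 − 10 = 8.781 m.

No — it overshoots by 8.8 m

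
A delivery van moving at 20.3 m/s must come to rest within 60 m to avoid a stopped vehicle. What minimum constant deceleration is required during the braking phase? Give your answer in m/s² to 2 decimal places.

Required deceleration ≈ 3.43 m/s²

v² = 2a·d ⇒ a = v²/(2d) = 20.3000² / (2 × 60.000) = 412.090 / 120.000 = 3.4341 m/s².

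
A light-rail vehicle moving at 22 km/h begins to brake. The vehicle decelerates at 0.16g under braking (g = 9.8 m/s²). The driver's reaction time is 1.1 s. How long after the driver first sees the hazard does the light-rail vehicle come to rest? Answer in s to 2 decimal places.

22 km/h ÷ 3.6 = 6.1111 m/s.
a = 0.16 × 9.8 = 1.568 m/s².
Braking time = v/a = 6.1111 / 1.568 = 3.897 s.
Total = 1.1 + 3.897 = 4.997 s.

Total time ≈ 5.00 s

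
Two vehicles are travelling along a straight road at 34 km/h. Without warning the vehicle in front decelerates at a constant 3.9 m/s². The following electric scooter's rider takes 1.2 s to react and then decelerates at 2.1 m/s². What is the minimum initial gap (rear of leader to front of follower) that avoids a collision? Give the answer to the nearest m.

Minimum gap ≈ 21 m

34 km/h ÷ 3.6 = 9.4444 m/s.
Leader travels v²/(2a_L) = 89.197 / 7.800 = 11.436 m before stopping.
Follower covers v·t_r = 9.4444 × 1.2 = 11.333 m while reacting, then v²/(2a_F) = 89.197 / 4.200 = 21.237 m while braking, for a total of 11.333 + 21.237 = 32.570 m.
Since a_F ≤ a_L and the follower starts braking later, the follower is never slower than the leader, so the closest approach is when both have stopped.
Minimum gap = 32.570 − 11.436 = 21.134 m.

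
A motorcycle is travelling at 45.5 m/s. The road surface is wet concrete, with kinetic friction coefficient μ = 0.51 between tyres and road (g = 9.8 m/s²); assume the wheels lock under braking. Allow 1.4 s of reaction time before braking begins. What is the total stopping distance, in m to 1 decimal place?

Total stopping distance ≈ 270.8 m

a = μg = 0.51 × 9.8 = 4.998 m/s².
Reaction distance = v·t_r = 45.5000 × 1.4 = 63.700 m.
Braking distance = v²/(2a) = 45.5000² / (2 × 4.998) = 2070.250 / 9.996 = 207.108 m.
Total = 63.700 + 207.108 = 270.808 m.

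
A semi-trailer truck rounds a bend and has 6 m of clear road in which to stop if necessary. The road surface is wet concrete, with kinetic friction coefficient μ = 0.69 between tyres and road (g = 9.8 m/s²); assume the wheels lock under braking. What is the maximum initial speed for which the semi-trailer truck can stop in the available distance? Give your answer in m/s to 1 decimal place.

Maximum speed ≈ 9.0 m/s

a = μg = 0.69 × 9.8 = 6.762 m/s².
v²/(2a) = d ⇒ v = √(2 × 6.762 × 6) = √81.14 = 9.0078 m/s.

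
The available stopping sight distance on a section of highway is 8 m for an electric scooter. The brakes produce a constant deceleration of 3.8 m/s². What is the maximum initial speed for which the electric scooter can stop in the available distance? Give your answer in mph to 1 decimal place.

Maximum speed ≈ 17.4 mph

v²/(2a) = d ⇒ v = √(2 × 3.800 × 8) = √60.80 = 7.7974 m/s.
7.7974 m/s ÷ 0.44704 = 17.442 mph.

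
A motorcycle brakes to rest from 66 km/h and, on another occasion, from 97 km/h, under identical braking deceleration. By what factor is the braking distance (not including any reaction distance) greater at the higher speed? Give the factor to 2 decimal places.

Braking distance d = v²/(2a), so with a fixed, d ∝ v².
Factor = (97/66)² = 1.4697² = 2.1600.

Factor ≈ 2.16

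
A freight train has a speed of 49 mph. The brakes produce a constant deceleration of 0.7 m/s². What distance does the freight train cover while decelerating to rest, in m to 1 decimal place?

49 mph × 0.44704 = 21.9050 m/s.
Braking distance = v²/(2a) = 21.9050² / (2 × 0.700) = 479.829 / 1.400 = 342.735 m.

Braking distance ≈ 342.7 m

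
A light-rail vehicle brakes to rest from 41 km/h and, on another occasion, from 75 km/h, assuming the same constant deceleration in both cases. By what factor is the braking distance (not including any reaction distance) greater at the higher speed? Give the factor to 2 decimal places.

Factor ≈ 3.35

Braking distance d = v²/(2a), so with a fixed, d ∝ v².
Factor = (75/41)² = 1.8293² = 3.3463.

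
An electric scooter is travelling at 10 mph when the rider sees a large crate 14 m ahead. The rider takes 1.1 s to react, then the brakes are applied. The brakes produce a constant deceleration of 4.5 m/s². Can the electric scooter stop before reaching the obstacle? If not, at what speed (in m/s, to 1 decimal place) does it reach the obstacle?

Yes — it stops about 6.9 m short of the obstacle, so it never reaches it

10 mph × 0.44704 = 4.4704 m/s.
Reaction distance = 4.4704 × 1.1 = 4.917 m.
Braking distance = v²/(2a) = 19.984 / 9.000 = 2.220 m.
Total stopping distance = 4.917 + 2.220 = 7.137 m, vs 14 m available — it stops with 14 − 7.137 = 6.863 m to spare.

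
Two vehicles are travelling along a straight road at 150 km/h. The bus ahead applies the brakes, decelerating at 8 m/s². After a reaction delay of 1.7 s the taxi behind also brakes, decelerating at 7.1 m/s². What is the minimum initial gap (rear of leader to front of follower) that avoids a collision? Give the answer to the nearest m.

150 km/h ÷ 3.6 = 41.6667 m/s.
Leader travels v²/(2a_L) = 1736.114 / 16.000 = 108.507 m before stopping.
Follower covers v·t_r = 41.6667 × 1.7 = 70.833 m while reacting, then v²/(2a_F) = 1736.114 / 14.200 = 122.262 m while braking, for a total of 70.833 + 122.262 = 193.095 m.
Since a_F ≤ a_L and the follower starts braking later, the follower is never slower than the leader, so the closest approach is when both have stopped.
Minimum gap = 193.095 − 108.507 = 84.588 m.

Minimum gap ≈ 85 m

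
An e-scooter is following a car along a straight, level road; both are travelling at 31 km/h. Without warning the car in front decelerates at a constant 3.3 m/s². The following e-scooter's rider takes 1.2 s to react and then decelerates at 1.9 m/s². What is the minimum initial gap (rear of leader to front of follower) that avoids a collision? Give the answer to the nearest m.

Minimum gap ≈ 19 m

31 km/h ÷ 3.6 = 8.6111 m/s.
Leader travels v²/(2a_L) = 74.151 / 6.600 = 11.235 m before stopping.
Follower covers v·t_r = 8.6111 × 1.2 = 10.333 m while reacting, then v²/(2a_F) = 74.151 / 3.800 = 19.513 m while braking, for a total of 10.333 + 19.513 = 29.846 m.
Since a_F ≤ a_L and the follower starts braking later, the follower is never slower than the leader, so the closest approach is when both have stopped.
Minimum gap = 29.846 − 11.235 = 18.611 m.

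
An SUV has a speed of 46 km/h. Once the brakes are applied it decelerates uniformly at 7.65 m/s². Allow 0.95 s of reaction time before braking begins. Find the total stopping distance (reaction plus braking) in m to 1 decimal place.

46 km/h ÷ 3.6 = 12.7778 m/s.
Reaction distance = v·t_r = 12.7778 × 0.95 = 12.139 m.
Braking distance = v²/(2a) = 12.7778² / (2 × 7.650) = 163.272 / 15.300 = 10.671 m.
Total = 12.139 + 10.671 = 22.810 m.

Total stopping distance ≈ 22.8 m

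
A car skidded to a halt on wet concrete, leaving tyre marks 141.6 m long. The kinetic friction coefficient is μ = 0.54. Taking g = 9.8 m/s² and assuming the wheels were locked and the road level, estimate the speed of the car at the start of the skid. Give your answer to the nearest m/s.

Initial speed ≈ 39 m/s

Deceleration a = μg = 0.54 × 9.8 = 5.292 m/s².
v = √(2a·d) = √(2 × 5.292 × 141.6) = √1498.694 = 38.7130 m/s.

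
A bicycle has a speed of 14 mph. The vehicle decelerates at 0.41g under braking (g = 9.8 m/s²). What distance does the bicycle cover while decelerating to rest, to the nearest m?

14 mph × 0.44704 = 6.2586 m/s.
a = 0.41 × 9.8 = 4.018 m/s².
Braking distance = v²/(2a) = 6.2586² / (2 × 4.018) = 39.170 / 8.036 = 4.874 m.

Braking distance ≈ 5 m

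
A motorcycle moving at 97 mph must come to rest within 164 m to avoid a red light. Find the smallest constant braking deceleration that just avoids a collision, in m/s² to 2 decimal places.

Required deceleration ≈ 5.73 m/s²

97 mph × 0.44704 = 43.3629 m/s.
v² = 2a·d ⇒ a = v²/(2d) = 43.3629² / (2 × 164.000) = 1880.341 / 328.000 = 5.7327 m/s².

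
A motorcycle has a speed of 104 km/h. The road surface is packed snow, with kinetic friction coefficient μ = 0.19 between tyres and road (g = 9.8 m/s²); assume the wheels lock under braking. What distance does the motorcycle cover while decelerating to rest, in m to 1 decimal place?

Braking distance ≈ 224.1 m

104 km/h ÷ 3.6 = 28.8889 m/s.
a = μg = 0.19 × 9.8 = 1.862 m/s².
Braking distance = v²/(2a) = 28.8889² / (2 × 1.862) = 834.569 / 3.724 = 224.106 m.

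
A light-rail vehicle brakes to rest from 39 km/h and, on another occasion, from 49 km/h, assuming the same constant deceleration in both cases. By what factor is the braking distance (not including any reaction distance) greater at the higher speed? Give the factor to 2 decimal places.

Braking distance d = v²/(2a), so with a fixed, d ∝ v².
Factor = (49/39)² = 1.2564² = 1.5785.

Factor ≈ 1.58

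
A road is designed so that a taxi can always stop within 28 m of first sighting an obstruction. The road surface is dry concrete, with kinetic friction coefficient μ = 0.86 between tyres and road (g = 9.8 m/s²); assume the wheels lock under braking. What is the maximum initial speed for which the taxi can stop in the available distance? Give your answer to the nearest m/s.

Maximum speed ≈ 22 m/s

a = μg = 0.86 × 9.8 = 8.428 m/s².
v²/(2a) = d ⇒ v = √(2 × 8.428 × 28) = √471.97 = 21.7249 m/s.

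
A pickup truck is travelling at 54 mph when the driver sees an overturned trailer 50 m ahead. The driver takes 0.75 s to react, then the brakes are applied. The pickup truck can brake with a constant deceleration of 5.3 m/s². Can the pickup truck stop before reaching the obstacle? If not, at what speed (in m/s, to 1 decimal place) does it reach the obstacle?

No — it strikes the obstacle at 15.6 m/s

54 mph × 0.44704 = 24.1402 m/s.
Reaction distance = 24.1402 × 0.75 = 18.105 m.
Braking distance needed to stop: v²/(2a) = 582.749 / 10.600 = 54.976 m, so total needed = 18.105 + 54.976 = 73.081 m > 50 m — it cannot stop.
Distance remaining when braking begins: 50 − 18.105 = 31.895 m.
v² = v₀² − 2a·d = 582.749 − 2 × 5.300 × 31.895 = 244.662 m²/s².
v = √244.662 = 15.642 m/s.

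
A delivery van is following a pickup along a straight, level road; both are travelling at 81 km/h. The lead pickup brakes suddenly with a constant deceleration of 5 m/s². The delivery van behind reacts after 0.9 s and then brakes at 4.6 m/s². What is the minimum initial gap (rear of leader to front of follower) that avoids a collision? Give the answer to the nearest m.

81 km/h ÷ 3.6 = 22.5000 m/s.
Leader travels v²/(2a_L) = 506.250 / 10.000 = 50.625 m before stopping.
Follower covers v·t_r = 22.5000 × 0.9 = 20.250 m while reacting, then v²/(2a_F) = 506.250 / 9.200 = 55.027 m while braking, for a total of 20.250 + 55.027 = 75.277 m.
Since a_F ≤ a_L and the follower starts braking later, the follower is never slower than the leader, so the closest approach is when both have stopped.
Minimum gap = 75.277 − 50.625 = 24.652 m.

Minimum gap ≈ 25 m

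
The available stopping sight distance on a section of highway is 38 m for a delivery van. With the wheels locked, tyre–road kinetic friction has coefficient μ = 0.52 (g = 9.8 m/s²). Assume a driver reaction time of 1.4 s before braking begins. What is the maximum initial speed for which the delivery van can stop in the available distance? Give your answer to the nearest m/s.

a = μg = 0.52 × 9.8 = 5.096 m/s².
Stopping distance: v·t_r + v²/(2a) = 38 with t_r = 1.4 s and a = 5.096 m/s².
So v² + 14.269 v − 387.30 = 0.
Positive root: v = −a·t_r + √((a·t_r)² + 2a·d) = −7.134 + √(50.894 + 387.30) = 13.7991 m/s.

Maximum speed ≈ 14 m/s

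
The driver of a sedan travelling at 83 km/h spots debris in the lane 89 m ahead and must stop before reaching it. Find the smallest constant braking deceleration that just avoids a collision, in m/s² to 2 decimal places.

83 km/h ÷ 3.6 = 23.0556 m/s.
v² = 2a·d ⇒ a = v²/(2d) = 23.0556² / (2 × 89.000) = 531.561 / 178.000 = 2.9863 m/s².

Required deceleration ≈ 2.99 m/s²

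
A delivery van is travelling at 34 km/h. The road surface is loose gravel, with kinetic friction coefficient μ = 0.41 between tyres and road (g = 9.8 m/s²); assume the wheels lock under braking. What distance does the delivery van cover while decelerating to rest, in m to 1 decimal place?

Braking distance ≈ 11.1 m

34 km/h ÷ 3.6 = 9.4444 m/s.
a = μg = 0.41 × 9.8 = 4.018 m/s².
Braking distance = v²/(2a) = 9.4444² / (2 × 4.018) = 89.197 / 8.036 = 11.100 m.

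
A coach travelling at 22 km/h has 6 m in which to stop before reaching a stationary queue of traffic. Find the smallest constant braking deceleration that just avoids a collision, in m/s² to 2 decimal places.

22 km/h ÷ 3.6 = 6.1111 m/s.
v² = 2a·d ⇒ a = v²/(2d) = 6.1111² / (2 × 6.000) = 37.346 / 12.000 = 3.1122 m/s².

Required deceleration ≈ 3.11 m/s²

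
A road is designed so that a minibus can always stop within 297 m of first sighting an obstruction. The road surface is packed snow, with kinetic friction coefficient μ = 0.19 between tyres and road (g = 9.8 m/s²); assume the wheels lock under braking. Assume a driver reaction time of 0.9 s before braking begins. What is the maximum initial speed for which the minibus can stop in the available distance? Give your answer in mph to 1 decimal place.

Maximum speed ≈ 70.7 mph

a = μg = 0.19 × 9.8 = 1.862 m/s².
Stopping distance: v·t_r + v²/(2a) = 297 with t_r = 0.9 s and a = 1.862 m/s².
So v² + 3.352 v − 1106.03 = 0.
Positive root: v = −a·t_r + √((a·t_r)² + 2a·d) = −1.676 + √(2.809 + 1106.03) = 31.6232 m/s.
31.6232 m/s ÷ 0.44704 = 70.739 mph.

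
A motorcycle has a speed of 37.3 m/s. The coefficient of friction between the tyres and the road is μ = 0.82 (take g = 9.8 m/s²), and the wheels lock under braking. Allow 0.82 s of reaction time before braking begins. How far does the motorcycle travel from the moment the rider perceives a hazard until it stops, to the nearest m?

Total stopping distance ≈ 117 m

a = μg = 0.82 × 9.8 = 8.036 m/s².
Reaction distance = v·t_r = 37.3000 × 0.82 = 30.586 m.
Braking distance = v²/(2a) = 37.3000² / (2 × 8.036) = 1391.290 / 16.072 = 86.566 m.
Total = 30.586 + 86.566 = 117.152 m.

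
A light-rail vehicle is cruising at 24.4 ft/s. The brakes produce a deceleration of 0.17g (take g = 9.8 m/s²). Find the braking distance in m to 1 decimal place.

Braking distance ≈ 16.6 m

24.4 ft/s × 0.3048 = 7.4371 m/s.
a = 0.17 × 9.8 = 1.666 m/s².
Braking distance = v²/(2a) = 7.4371² / (2 × 1.666) = 55.310 / 3.332 = 16.600 m.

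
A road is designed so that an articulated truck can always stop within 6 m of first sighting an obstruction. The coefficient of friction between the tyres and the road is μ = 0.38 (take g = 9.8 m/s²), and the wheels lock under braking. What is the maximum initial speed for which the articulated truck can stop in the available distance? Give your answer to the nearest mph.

Maximum speed ≈ 15 mph

a = μg = 0.38 × 9.8 = 3.724 m/s².
v²/(2a) = d ⇒ v = √(2 × 3.724 × 6) = √44.69 = 6.6851 m/s.
6.6851 m/s ÷ 0.44704 = 14.954 mph.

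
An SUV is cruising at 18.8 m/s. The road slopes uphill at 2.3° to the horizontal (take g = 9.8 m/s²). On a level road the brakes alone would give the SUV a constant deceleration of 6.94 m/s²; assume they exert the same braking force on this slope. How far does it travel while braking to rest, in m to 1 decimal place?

Gravity along the uphill slope adds to the braking deceleration: a_eff = 6.940 + 9.8·sin 2.3° = 6.940 + 0.393 = 7.333 m/s².
Braking distance = v²/(2a) = 18.8000² / (2 × 7.333) = 353.440 / 14.666 = 24.099 m.

Braking distance ≈ 24.1 m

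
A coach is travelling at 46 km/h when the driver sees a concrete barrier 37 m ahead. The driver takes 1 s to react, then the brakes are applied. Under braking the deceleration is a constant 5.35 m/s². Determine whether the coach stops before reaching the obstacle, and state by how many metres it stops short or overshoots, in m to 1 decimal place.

Yes — it stops 9.0 m short of the obstacle

46 km/h ÷ 3.6 = 12.7778 m/s.
Reaction distance = 12.7778 × 1 = 12.778 m.
Braking distance = v²/(2a) = 163.272 / 10.700 = 15.259 m.
Total stopping distance = 12.778 + 15.259 = 28.037 m, vs 37 m available — it stops with 37 − 28.037 = 8.963 m to spare.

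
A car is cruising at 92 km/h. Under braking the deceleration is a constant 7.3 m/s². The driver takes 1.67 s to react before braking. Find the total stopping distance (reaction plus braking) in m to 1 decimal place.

Total stopping distance ≈ 87.4 m

92 km/h ÷ 3.6 = 25.5556 m/s.
Reaction distance = v·t_r = 25.5556 × 1.67 = 42.678 m.
Braking distance = v²/(2a) = 25.5556² / (2 × 7.300) = 653.089 / 14.600 = 44.732 m.
Total = 42.678 + 44.732 = 87.410 m.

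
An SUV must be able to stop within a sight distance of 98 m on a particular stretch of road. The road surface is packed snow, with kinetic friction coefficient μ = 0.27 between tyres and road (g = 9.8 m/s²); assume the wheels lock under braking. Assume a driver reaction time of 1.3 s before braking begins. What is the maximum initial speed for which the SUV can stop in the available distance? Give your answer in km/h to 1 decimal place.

Maximum speed ≈ 70.5 km/h

a = μg = 0.27 × 9.8 = 2.646 m/s².
Stopping distance: v·t_r + v²/(2a) = 98 with t_r = 1.3 s and a = 2.646 m/s².
So v² + 6.880 v − 518.62 = 0.
Positive root: v = −a·t_r + √((a·t_r)² + 2a·d) = −3.440 + √(11.834 + 518.62) = 19.5916 m/s.
19.5916 m/s × 3.6 = 70.530 km/h.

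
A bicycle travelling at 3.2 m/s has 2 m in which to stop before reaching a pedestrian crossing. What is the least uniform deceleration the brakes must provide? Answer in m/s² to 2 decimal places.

Required deceleration ≈ 2.56 m/s²

v² = 2a·d ⇒ a = v²/(2d) = 3.2000² / (2 × 2.000) = 10.240 / 4.000 = 2.5600 m/s².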